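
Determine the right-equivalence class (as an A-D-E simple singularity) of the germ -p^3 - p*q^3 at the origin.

E_{7}

The Hessian of f at 0 is [[0, 0], [0, 0]] with rank 0, so corank 2. A Groebner basis of the Jacobian ideal J(f) in C{p,q} is {p^3, p*q^2, 3*p^2 + q^3}; counting standard monomials gives mu = 7. Corank 2; j^3 = -p^3 is a perfect cube, so E-series; the 4-jet and mu = 7 give E_7.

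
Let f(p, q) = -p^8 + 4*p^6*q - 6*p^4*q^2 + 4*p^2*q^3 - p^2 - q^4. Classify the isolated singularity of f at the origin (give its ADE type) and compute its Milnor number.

Type A_3, Milnor number mu = 3.

The Hessian of f at 0 is [[-2, 0], [0, 0]] with rank 1, so corank 1. A Groebner basis of the Jacobian ideal J(f) in C{p,q} is {q^3, p}; counting standard monomials gives mu = 3. Corank 1: A-series; mu = 3 gives A_3.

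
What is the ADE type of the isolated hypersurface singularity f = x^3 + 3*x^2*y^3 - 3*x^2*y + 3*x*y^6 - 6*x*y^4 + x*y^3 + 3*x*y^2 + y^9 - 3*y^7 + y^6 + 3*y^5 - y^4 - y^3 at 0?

The Hessian of f at 0 has rank 0. Corank 2; j^3 = (x - y)^3 is a perfect cube, so E-series; the 4-jet and mu = 7 give E_7.

E_{7}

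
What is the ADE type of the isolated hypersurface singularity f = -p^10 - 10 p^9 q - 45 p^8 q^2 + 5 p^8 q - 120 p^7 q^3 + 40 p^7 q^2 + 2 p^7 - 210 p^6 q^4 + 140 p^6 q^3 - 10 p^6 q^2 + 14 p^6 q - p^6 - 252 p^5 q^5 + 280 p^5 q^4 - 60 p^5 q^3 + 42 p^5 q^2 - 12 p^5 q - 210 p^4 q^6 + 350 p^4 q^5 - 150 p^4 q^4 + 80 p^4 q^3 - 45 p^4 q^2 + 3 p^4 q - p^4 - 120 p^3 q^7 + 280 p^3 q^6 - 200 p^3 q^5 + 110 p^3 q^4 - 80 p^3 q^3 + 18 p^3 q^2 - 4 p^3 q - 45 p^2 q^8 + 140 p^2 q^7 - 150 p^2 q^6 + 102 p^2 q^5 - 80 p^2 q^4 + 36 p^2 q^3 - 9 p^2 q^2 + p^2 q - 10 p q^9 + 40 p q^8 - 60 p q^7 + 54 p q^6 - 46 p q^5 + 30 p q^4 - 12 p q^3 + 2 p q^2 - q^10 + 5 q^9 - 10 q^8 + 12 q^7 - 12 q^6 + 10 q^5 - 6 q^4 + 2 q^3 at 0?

The Hessian of f at 0 is [[0, 0], [0, 0]] with rank 0, so corank 2. A Groebner basis of the Jacobian ideal J(f) in C{p,q} is {q^3, p^2 + 2*q^2, p*q + q^2}; counting standard monomials gives mu = 4. Corank 2; j^3 = q*(p^2 + 2*p*q + 2*q^2) splits into three distinct lines over C (the quadratic factor has nonzero discriminant), so D_4.

D4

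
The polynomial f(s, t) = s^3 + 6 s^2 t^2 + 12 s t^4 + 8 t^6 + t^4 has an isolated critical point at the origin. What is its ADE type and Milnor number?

Type E6, Milnor number mu = 6.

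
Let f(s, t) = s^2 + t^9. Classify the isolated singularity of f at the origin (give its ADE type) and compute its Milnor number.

Type A_8, Milnor number mu = 8.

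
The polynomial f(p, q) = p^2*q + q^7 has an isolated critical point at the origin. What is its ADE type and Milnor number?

Type D_{8}, Milnor number mu = 8.

The Hessian of f at 0 has rank 0. Corank 2; j^3 = p^2*q has shape L^2 M (L != M), so D-series; mu = 8 gives D_8.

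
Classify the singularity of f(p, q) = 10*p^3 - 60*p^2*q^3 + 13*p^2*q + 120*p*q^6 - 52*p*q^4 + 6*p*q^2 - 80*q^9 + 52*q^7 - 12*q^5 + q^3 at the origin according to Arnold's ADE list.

The Hessian of f at 0 has rank 0. Corank 2; j^3 = (2*p + q)*(5*p^2 + 4*p*q + q^2) splits into three distinct lines over C (the quadratic factor has nonzero discriminant), so D_4.

D_{4}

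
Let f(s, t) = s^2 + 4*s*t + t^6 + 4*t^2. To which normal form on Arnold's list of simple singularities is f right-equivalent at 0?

A_{5}

The Hessian of f at 0 has rank 1. Corank 1: A-series; mu = 5 gives A_5.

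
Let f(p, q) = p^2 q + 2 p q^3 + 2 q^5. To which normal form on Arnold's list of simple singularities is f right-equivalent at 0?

D6

The Hessian of f at 0 has rank 0. Corank 2; j^3 = p^2*q has shape L^2 M (L != M), so D-series; mu = 6 gives D_6.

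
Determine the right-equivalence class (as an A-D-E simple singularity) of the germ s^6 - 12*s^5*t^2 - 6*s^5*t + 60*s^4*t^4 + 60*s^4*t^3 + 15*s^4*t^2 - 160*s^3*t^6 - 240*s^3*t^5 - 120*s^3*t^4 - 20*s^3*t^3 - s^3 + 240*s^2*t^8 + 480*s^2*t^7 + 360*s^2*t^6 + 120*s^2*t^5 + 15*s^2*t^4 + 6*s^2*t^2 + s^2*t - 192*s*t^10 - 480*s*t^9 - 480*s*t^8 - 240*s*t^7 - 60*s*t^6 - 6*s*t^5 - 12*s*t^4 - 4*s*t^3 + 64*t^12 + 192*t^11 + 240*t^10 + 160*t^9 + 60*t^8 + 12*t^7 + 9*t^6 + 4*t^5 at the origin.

D_7

The Hessian of f at 0 has rank 0. Corank 2; j^3 = -s^2*(s - t) has shape L^2 M (L != M), so D-series; mu = 7 gives D_7.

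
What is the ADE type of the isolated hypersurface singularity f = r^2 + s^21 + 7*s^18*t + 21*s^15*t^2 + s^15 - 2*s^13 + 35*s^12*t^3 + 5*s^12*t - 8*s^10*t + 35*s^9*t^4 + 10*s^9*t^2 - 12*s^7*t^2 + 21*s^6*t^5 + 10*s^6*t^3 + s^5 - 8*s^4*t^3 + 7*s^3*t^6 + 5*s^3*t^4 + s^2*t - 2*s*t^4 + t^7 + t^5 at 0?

The Hessian of f at 0 has rank 1. Corank 2; j^3 = s^2*t has shape L^2 M (L != M), so D-series; mu = 6 gives D_6.

D6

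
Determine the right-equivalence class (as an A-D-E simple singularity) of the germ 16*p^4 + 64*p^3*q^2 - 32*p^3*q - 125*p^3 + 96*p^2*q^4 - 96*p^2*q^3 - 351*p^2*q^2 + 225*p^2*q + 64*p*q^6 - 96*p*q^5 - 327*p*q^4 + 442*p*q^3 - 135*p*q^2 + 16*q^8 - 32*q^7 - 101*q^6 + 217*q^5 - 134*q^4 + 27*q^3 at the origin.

E_6

The Hessian of f at 0 has rank 0. Corank 2; j^3 = -(5*p - 3*q)^3 is a perfect cube, so E-series; the 4-jet and mu = 6 give E_6.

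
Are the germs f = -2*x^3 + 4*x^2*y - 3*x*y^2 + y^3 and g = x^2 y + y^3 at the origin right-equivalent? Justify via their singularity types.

Yes.

The Hessian of f at 0 has rank 0. Corank 2; j^3 = -(x - y)*(2*x^2 - 2*x*y + y^2) splits into three distinct lines over C (the quadratic factor has nonzero discriminant), so D_4. The Hessian of g at 0 has rank 0. Corank 2; j^3 = y*(x^2 + y^2) splits into three distinct lines over C (the quadratic factor has nonzero discriminant), so D_4. Both have type D_4, hence right-equivalent.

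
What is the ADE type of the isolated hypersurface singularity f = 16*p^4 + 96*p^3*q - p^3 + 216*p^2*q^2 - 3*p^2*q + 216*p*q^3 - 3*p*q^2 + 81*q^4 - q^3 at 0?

E_6

The Hessian of f at 0 has rank 0. Corank 2; j^3 = -(p + q)^3 is a perfect cube, so E-series; the 4-jet and mu = 6 give E_6.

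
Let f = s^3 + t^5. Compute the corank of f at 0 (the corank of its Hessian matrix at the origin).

Hessian at 0 has rank 0.

2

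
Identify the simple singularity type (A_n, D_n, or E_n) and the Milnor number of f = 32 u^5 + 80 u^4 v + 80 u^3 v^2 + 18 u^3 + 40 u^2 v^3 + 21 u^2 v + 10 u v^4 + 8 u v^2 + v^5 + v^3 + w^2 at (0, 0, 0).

The Hessian of f at 0 is [[0, 0, 0], [0, 0, 0], [0, 0, 2]] with rank 1, so corank 2. A Groebner basis of the Jacobian ideal J(f) in C{u,v,w} is {-243*u*v/10 + v^4 - 81*v^2/10, u*v^2 + v^3/3, u^2 + 5*u*v/6 + v^2/6, w}; counting standard monomials gives mu = 6. Corank 2; j^3 = (2*u + v)*(3*u + v)^2 has shape L^2 M (L != M), so D-series; mu = 6 gives D_6.

Type D_{6}, Milnor number mu = 6.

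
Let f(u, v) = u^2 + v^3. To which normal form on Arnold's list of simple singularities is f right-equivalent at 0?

A_2

The Hessian of f at 0 has rank 1. Corank 1: A-series; mu = 2 gives A_2.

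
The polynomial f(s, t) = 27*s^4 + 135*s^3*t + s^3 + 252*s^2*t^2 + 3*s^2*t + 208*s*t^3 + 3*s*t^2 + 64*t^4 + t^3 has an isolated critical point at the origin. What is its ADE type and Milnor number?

Type E_{7}, Milnor number mu = 7.

The Hessian of f at 0 has rank 0. Corank 2; j^3 = (s + t)^3 is a perfect cube, so E-series; the 4-jet and mu = 7 give E_7.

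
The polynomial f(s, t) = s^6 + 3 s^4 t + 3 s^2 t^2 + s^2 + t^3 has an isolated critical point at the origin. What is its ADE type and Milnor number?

Type A_{2}, Milnor number mu = 2.

The Hessian of f at 0 has rank 1. Corank 1: A-series; mu = 2 gives A_2.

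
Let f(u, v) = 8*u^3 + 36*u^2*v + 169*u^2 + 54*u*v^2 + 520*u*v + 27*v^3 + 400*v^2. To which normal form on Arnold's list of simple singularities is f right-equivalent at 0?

The Hessian of f at 0 has rank 1. Corank 1: A-series; mu = 2 gives A_2.

A_{2}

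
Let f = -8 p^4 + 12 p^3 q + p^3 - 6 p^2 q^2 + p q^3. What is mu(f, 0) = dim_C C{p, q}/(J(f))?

7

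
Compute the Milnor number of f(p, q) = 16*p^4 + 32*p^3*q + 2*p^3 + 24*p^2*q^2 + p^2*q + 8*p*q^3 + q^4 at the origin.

The Hessian of f at 0 has rank 0. Corank 2; j^3 = p^2*(2*p + q) has shape L^2 M (L != M), so D-series; mu = 5 gives D_5.

5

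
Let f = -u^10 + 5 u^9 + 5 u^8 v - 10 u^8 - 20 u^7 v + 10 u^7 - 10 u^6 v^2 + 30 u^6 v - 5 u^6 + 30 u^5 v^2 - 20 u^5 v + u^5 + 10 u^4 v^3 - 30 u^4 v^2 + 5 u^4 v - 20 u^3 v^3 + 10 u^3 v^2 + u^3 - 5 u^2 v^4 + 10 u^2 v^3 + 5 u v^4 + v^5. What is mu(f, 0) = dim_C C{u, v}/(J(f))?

The Hessian of f at 0 has rank 0. Corank 2; j^3 = u^3 is a perfect cube, so E-series; the 5-jet and mu = 8 give E_8.

8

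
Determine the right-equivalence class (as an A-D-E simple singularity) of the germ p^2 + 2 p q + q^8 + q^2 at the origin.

A_7

The Hessian of f at 0 has rank 1. Corank 1: A-series; mu = 7 gives A_7.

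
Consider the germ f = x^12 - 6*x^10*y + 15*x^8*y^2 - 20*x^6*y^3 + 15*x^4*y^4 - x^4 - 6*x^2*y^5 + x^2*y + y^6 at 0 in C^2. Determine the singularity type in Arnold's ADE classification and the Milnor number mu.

The Hessian of f at 0 has rank 0. Corank 2; j^3 = x^2*y has shape L^2 M (L != M), so D-series; mu = 7 gives D_7.

Type D7, Milnor number mu = 7.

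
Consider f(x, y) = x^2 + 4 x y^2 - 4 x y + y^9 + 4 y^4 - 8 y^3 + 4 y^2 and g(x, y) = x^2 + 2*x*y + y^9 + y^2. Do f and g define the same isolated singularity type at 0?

The Hessian of f at 0 is [[2, -4], [-4, 8]] with rank 1, so corank 1. A Groebner basis of the Jacobian ideal J(f) in C{x,y} is {x^4 - 8*x^3*y - 12*x^3 + 40*x^2*y + 20*x^2 - 48*x*y - 8*x + 16*y, x/2 + y^2 - y}; counting standard monomials gives mu = 8. Corank 1: A-series; mu = 8 gives A_8. The Hessian of g at 0 is [[2, 2], [2, 2]] with rank 1, so corank 1. A Groebner basis of the Jacobian ideal J(g) in C{x,y} is {y^8, x + y}; counting standard monomials gives mu = 8. Corank 1: A-series; mu = 8 gives A_8. Both have type A_8, hence right-equivalent.

Yes.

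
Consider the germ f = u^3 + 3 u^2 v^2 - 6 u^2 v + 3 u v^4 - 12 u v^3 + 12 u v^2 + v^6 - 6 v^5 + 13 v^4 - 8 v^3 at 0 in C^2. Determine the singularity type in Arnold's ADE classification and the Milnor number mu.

The Hessian of f at 0 has rank 0. Corank 2; j^3 = (u - 2*v)^3 is a perfect cube, so E-series; the 4-jet and mu = 6 give E_6.

Type E6, Milnor number mu = 6.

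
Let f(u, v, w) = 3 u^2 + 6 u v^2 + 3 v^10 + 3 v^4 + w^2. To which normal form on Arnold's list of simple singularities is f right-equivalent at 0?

A_9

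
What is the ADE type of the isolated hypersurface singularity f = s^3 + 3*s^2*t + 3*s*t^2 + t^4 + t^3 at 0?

The Hessian of f at 0 has rank 0. Corank 2; j^3 = (s + t)^3 is a perfect cube, so E-series; the 4-jet and mu = 6 give E_6.

E_6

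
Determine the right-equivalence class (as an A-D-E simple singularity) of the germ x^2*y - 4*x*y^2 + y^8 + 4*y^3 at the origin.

D_9

The Hessian of f at 0 has rank 0. Corank 2; j^3 = y*(x - 2*y)^2 has shape L^2 M (L != M), so D-series; mu = 9 gives D_9.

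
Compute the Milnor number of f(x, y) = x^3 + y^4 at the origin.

6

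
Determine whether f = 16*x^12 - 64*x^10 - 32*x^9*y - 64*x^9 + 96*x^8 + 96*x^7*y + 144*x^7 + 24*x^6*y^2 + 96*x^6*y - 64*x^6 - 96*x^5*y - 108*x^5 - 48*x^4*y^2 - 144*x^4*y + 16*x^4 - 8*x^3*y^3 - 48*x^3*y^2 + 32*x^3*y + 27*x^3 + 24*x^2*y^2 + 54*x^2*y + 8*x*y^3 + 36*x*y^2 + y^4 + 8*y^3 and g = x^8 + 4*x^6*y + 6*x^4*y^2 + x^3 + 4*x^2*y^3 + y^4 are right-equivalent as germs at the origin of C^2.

Yes.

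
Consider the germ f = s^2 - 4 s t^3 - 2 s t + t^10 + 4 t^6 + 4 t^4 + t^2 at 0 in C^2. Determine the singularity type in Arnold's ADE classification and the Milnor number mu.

Type A_9, Milnor number mu = 9.

The Hessian of f at 0 has rank 1. Corank 1: A-series; mu = 9 gives A_9.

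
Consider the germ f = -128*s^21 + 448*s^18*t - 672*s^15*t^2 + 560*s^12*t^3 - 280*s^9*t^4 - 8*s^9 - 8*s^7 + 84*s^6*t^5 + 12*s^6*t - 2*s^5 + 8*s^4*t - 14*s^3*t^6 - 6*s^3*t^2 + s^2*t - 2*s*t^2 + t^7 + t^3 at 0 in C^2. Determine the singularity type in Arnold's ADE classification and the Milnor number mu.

Type D_8, Milnor number mu = 8.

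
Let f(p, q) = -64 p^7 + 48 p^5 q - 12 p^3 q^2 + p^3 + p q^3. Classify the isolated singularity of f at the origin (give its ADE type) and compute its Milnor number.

Type E_{7}, Milnor number mu = 7.

The Hessian of f at 0 has rank 0. Corank 2; j^3 = p^3 is a perfect cube, so E-series; the 4-jet and mu = 7 give E_7.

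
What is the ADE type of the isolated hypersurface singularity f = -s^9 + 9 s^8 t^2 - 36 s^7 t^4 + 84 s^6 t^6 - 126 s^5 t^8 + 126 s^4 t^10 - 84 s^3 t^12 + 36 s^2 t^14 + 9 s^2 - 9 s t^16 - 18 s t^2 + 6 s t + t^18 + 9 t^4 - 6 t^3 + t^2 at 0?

A8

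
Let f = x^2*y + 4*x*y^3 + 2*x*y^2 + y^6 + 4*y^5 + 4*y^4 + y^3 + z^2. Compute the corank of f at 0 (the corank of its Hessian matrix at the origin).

2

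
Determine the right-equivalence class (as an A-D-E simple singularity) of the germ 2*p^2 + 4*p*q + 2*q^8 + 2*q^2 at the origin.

The Hessian of f at 0 is [[4, 4], [4, 4]] with rank 1, so corank 1. A Groebner basis of the Jacobian ideal J(f) in C{p,q} is {q^7, p + q}; counting standard monomials gives mu = 7. Corank 1: A-series; mu = 7 gives A_7.

A_{7}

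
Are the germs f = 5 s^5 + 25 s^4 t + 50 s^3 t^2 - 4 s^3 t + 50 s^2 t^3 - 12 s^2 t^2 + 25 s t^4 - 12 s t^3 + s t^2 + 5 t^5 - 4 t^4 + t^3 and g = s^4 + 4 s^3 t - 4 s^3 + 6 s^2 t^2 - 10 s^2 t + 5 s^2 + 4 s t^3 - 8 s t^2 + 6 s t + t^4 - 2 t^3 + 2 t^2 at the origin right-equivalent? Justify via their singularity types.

The Hessian of f at 0 is [[0, 0], [0, 0]] with rank 0, so corank 2. A Groebner basis of the Jacobian ideal J(f) in C{s,t} is {s^3 - s*t/2 - 13*t^2/2, s^2*t + 2*t^2, s*t^2, t^3}; counting standard monomials gives mu = 6. Corank 2; j^3 = t^2*(s + t) has shape L^2 M (L != M), so D-series; mu = 6 gives D_6. The Hessian of g at 0 is [[10, 6], [6, 4]] with rank 2, so corank 0. A Groebner basis of the Jacobian ideal J(g) in C{s,t} is {s, t}; counting standard monomials gives mu = 1. Corank 0: nondegenerate Morse point, so A_1. f is D_6 but g is A_1, hence not right-equivalent.

No.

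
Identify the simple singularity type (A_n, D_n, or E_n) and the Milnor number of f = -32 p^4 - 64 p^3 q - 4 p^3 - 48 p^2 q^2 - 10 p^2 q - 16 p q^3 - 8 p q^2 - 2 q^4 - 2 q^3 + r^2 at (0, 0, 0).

The Hessian of f at 0 has rank 1. Corank 2; j^3 = -2*(p + q)^2*(2*p + q) has shape L^2 M (L != M), so D-series; mu = 5 gives D_5.

Type D_{5}, Milnor number mu = 5.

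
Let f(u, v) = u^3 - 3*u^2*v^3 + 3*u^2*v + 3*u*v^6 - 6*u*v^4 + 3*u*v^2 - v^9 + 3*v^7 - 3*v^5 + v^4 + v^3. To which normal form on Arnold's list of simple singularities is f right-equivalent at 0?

The Hessian of f at 0 is [[0, 0], [0, 0]] with rank 0, so corank 2. A Groebner basis of the Jacobian ideal J(f) in C{u,v} is {v^3, u^2 + 2*u*v + v^2}; counting standard monomials gives mu = 6. Corank 2; j^3 = (u + v)^3 is a perfect cube, so E-series; the 4-jet and mu = 6 give E_6.

E_6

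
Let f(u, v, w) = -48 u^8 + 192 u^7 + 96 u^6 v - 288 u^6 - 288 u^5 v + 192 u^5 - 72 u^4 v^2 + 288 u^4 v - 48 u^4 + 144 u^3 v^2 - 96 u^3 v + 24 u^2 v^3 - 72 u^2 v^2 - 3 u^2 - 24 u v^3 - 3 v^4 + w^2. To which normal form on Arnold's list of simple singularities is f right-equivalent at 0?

A3

The Hessian of f at 0 has rank 2. Corank 1: A-series; mu = 3 gives A_3.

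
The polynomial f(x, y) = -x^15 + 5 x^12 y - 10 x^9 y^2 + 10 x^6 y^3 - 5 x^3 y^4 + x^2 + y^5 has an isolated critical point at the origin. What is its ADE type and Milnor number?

Type A_{4}, Milnor number mu = 4.

The Hessian of f at 0 is [[2, 0], [0, 0]] with rank 1, so corank 1. A Groebner basis of the Jacobian ideal J(f) in C{x,y} is {y^4, x}; counting standard monomials gives mu = 4. Corank 1: A-series; mu = 4 gives A_4.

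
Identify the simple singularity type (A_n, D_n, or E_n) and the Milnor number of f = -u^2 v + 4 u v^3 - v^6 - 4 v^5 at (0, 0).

Type D_{7}, Milnor number mu = 7.

The Hessian of f at 0 is [[0, 0], [0, 0]] with rank 0, so corank 2. A Groebner basis of the Jacobian ideal J(f) in C{u,v} is {u^3, u^2*v + 2*u^2/3 - 4*u*v^2/3, -u*v/2 + v^3}; counting standard monomials gives mu = 7. Corank 2; j^3 = -u^2*v has shape L^2 M (L != M), so D-series; mu = 7 gives D_7.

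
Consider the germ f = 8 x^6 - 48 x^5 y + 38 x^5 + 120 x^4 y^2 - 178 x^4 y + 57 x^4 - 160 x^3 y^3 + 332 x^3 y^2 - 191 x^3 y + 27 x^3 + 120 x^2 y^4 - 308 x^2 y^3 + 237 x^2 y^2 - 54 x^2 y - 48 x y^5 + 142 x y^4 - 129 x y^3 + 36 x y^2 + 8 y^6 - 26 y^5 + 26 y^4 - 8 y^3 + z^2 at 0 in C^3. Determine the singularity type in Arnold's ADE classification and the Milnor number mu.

The Hessian of f at 0 is [[0, 0, 0], [0, 0, 0], [0, 0, 2]] with rank 1, so corank 2. A Groebner basis of the Jacobian ideal J(f) in C{x,y,z} is {-19683*x^2/125 + 26244*x*y/125 + y^4 + 27*y^3/125 - 8748*y^2/125, x^3 + 1674*x^2/125 - 2232*x*y/125 - 118*y^3/375 + 744*y^2/125, x^2*y + 1701*x^2/125 - 2268*x*y/125 - 521*y^3/1125 + 756*y^2/125, 1296*x^2/125 + x*y^2 - 1728*x*y/125 - 766*y^3/1125 + 576*y^2/125, z}; counting standard monomials gives mu = 7. Corank 2; j^3 = (3*x - 2*y)^3 is a perfect cube, so E-series; the 4-jet and mu = 7 give E_7.

Type E_{7}, Milnor number mu = 7.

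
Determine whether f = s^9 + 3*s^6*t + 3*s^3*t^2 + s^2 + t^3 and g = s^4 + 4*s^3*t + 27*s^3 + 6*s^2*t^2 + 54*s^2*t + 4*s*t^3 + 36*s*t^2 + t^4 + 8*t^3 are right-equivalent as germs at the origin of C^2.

No.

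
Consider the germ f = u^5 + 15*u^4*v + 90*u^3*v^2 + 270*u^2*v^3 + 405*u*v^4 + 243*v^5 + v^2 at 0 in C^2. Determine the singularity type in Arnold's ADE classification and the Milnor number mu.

Type A_4, Milnor number mu = 4.

The Hessian of f at 0 has rank 1. Corank 1: A-series; mu = 4 gives A_4.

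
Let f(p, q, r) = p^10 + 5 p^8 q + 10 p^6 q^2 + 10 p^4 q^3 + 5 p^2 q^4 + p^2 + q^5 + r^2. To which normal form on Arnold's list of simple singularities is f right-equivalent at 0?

A_{4}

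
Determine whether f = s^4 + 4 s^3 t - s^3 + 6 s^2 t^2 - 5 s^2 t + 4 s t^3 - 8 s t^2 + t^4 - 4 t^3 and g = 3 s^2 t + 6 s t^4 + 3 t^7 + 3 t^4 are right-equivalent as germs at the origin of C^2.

Yes.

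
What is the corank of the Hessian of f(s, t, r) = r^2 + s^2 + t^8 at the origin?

1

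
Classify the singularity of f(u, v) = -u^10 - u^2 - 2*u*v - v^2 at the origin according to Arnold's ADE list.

A_9

The Hessian of f at 0 is [[-2, -2], [-2, -2]] with rank 1, so corank 1. A Groebner basis of the Jacobian ideal J(f) in C{u,v} is {v^9, u + v}; counting standard monomials gives mu = 9. Corank 1: A-series; mu = 9 gives A_9.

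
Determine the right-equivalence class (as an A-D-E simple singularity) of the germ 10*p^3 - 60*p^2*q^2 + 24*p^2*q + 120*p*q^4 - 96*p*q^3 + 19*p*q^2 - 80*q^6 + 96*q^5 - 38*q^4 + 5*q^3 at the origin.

D4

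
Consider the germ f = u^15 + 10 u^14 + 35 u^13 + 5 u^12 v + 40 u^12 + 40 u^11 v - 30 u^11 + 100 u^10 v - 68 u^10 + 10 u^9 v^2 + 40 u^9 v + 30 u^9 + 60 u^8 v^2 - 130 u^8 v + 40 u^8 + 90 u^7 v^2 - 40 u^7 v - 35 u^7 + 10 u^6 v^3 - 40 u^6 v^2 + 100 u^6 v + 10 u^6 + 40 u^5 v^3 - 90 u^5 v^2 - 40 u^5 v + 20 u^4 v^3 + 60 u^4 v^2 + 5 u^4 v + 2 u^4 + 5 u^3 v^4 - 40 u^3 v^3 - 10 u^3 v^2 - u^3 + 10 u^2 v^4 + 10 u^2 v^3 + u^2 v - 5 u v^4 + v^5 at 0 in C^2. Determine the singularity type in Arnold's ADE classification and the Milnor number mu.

Type D6, Milnor number mu = 6.

The Hessian of f at 0 is [[0, 0], [0, 0]] with rank 0, so corank 2. A Groebner basis of the Jacobian ideal J(f) in C{u,v} is {u*v/5 + v^4, u*v^2, u^2 - u*v}; counting standard monomials gives mu = 6. Corank 2; j^3 = -u^2*(u - v) has shape L^2 M (L != M), so D-series; mu = 6 gives D_6.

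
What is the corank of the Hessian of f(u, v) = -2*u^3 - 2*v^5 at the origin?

2

The Hessian at 0 is [[0, 0], [0, 0]] of rank 0; hence corank 2.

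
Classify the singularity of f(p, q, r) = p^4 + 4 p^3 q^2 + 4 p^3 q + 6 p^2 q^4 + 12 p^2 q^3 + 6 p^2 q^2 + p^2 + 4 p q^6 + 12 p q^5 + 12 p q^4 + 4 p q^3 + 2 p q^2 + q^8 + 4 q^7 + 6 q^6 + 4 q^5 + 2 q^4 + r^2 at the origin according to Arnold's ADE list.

A_{3}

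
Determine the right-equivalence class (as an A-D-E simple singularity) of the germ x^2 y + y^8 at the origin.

D9

The Hessian of f at 0 is [[0, 0], [0, 0]] with rank 0, so corank 2. A Groebner basis of the Jacobian ideal J(f) in C{x,y} is {x^2/8 + y^7, x^3, x*y}; counting standard monomials gives mu = 9. Corank 2; j^3 = x^2*y has shape L^2 M (L != M), so D-series; mu = 9 gives D_9.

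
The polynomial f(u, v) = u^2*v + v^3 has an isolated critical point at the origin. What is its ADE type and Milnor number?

Type D_{4}, Milnor number mu = 4.

The Hessian of f at 0 is [[0, 0], [0, 0]] with rank 0, so corank 2. A Groebner basis of the Jacobian ideal J(f) in C{u,v} is {v^3, u^2 + 3*v^2, u*v}; counting standard monomials gives mu = 4. Corank 2; j^3 = v*(u^2 + v^2) splits into three distinct lines over C (the quadratic factor has nonzero discriminant), so D_4.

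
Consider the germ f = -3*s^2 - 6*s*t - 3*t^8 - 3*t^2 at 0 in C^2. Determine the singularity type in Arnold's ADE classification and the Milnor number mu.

Type A7, Milnor number mu = 7.

The Hessian of f at 0 is [[-6, -6], [-6, -6]] with rank 1, so corank 1. A Groebner basis of the Jacobian ideal J(f) in C{s,t} is {t^7, s + t}; counting standard monomials gives mu = 7. Corank 1: A-series; mu = 7 gives A_7.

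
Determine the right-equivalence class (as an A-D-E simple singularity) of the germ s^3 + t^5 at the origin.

E8

The Hessian of f at 0 has rank 0. Corank 2; j^3 = s^3 is a perfect cube, so E-series; the 5-jet and mu = 8 give E_8.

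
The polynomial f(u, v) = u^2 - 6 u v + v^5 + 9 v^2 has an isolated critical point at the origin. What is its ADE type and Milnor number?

Type A_{4}, Milnor number mu = 4.

The Hessian of f at 0 is [[2, -6], [-6, 18]] with rank 1, so corank 1. A Groebner basis of the Jacobian ideal J(f) in C{u,v} is {v^4, u - 3*v}; counting standard monomials gives mu = 4. Corank 1: A-series; mu = 4 gives A_4.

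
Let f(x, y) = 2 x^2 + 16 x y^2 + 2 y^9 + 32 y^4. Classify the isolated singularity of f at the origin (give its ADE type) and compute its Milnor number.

The Hessian of f at 0 has rank 1. Corank 1: A-series; mu = 8 gives A_8.

Type A8, Milnor number mu = 8.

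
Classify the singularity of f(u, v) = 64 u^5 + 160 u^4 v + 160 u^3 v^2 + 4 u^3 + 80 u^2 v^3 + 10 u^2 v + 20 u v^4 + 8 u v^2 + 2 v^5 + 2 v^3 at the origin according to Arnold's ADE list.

D_6

The Hessian of f at 0 has rank 0. Corank 2; j^3 = 2*(u + v)^2*(2*u + v) has shape L^2 M (L != M), so D-series; mu = 6 gives D_6.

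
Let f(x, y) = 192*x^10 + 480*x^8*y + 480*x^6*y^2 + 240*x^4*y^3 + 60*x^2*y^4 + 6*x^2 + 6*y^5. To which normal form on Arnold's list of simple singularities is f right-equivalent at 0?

A_4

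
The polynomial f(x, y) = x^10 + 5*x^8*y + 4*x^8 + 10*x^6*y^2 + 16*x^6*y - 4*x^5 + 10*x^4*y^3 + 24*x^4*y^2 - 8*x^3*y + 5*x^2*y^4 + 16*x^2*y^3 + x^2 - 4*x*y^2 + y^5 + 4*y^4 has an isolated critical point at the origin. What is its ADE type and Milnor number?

Type A_{4}, Milnor number mu = 4.

The Hessian of f at 0 has rank 1. Corank 1: A-series; mu = 4 gives A_4.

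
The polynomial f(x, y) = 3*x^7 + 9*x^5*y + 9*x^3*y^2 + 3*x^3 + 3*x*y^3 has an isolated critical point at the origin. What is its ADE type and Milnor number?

Type E_7, Milnor number mu = 7.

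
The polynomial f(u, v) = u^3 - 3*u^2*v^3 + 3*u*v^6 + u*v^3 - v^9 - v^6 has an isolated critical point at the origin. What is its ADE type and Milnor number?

Type E_{7}, Milnor number mu = 7.

The Hessian of f at 0 is [[0, 0], [0, 0]] with rank 0, so corank 2. A Groebner basis of the Jacobian ideal J(f) in C{u,v} is {u^3, u*v^2, 3*u^2 + v^3}; counting standard monomials gives mu = 7. Corank 2; j^3 = u^3 is a perfect cube, so E-series; the 4-jet and mu = 7 give E_7.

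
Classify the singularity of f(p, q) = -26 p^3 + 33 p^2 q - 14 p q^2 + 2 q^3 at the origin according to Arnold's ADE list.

The Hessian of f at 0 is [[0, 0], [0, 0]] with rank 0, so corank 2. A Groebner basis of the Jacobian ideal J(f) in C{p,q} is {q^3, p^2 - 2*q^2/3, p*q - q^2}; counting standard monomials gives mu = 4. Corank 2; j^3 = -(2*p - q)*(13*p^2 - 10*p*q + 2*q^2) splits into three distinct lines over C (the quadratic factor has nonzero discriminant), so D_4.

D_4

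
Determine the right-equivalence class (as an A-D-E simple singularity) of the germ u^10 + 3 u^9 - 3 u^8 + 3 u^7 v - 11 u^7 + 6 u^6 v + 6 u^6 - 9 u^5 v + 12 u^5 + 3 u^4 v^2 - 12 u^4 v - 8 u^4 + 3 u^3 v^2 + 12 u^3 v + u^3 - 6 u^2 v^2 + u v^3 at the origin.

The Hessian of f at 0 is [[0, 0], [0, 0]] with rank 0, so corank 2. A Groebner basis of the Jacobian ideal J(f) in C{u,v} is {3*u^2/4 + v^4 + v^3/4, u^3, u^2*v - u^2/4 - v^3/12, -u^2 + u*v^2 - v^3/3}; counting standard monomials gives mu = 7. Corank 2; j^3 = u^3 is a perfect cube, so E-series; the 4-jet and mu = 7 give E_7.

E7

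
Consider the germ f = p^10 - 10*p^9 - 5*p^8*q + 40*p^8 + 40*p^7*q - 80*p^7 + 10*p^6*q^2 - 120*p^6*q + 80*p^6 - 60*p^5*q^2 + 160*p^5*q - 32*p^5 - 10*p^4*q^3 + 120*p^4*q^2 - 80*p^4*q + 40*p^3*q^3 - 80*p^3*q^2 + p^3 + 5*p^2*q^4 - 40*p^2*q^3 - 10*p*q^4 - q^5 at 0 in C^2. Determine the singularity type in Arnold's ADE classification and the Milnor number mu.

The Hessian of f at 0 has rank 0. Corank 2; j^3 = p^3 is a perfect cube, so E-series; the 5-jet and mu = 8 give E_8.

Type E_{8}, Milnor number mu = 8.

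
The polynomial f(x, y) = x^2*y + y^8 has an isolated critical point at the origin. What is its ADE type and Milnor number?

Type D_9, Milnor number mu = 9.

The Hessian of f at 0 has rank 0. Corank 2; j^3 = x^2*y has shape L^2 M (L != M), so D-series; mu = 9 gives D_9.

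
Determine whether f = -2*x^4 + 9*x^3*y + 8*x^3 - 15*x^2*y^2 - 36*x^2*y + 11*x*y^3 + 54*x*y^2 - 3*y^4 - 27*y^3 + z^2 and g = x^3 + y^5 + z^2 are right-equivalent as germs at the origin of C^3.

No.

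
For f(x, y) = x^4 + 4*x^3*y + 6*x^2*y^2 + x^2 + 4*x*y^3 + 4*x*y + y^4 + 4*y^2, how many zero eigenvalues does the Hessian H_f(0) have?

The Hessian at 0 is [[2, 4], [4, 8]] of rank 1; hence corank 1.

1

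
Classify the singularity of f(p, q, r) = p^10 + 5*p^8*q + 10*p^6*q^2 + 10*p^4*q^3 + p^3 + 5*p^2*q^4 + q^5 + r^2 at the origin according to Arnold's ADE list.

E_8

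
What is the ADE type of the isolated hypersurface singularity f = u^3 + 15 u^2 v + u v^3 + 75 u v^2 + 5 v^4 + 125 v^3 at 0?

E_{7}

The Hessian of f at 0 has rank 0. Corank 2; j^3 = (u + 5*v)^3 is a perfect cube, so E-series; the 4-jet and mu = 7 give E_7.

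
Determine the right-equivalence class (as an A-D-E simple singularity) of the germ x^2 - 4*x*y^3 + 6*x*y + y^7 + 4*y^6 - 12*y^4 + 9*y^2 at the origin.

A_{6}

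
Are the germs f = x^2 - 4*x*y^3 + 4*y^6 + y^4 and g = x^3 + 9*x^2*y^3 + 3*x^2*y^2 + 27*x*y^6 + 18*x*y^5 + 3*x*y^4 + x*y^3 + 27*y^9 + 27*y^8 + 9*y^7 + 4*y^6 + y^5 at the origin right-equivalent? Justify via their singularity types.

The Hessian of f at 0 has rank 1. Corank 1: A-series; mu = 3 gives A_3. The Hessian of g at 0 has rank 0. Corank 2; j^3 = x^3 is a perfect cube, so E-series; the 4-jet and mu = 7 give E_7. f is A_3 but g is E_7, hence not right-equivalent.

No.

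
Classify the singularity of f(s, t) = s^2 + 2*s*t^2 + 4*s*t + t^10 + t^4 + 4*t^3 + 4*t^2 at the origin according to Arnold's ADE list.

The Hessian of f at 0 is [[2, 4], [4, 8]] with rank 1, so corank 1. A Groebner basis of the Jacobian ideal J(f) in C{s,t} is {s^5 + 40*s^4 + 240*s^3*t - 560*s^3 - 1728*s^2*t + 1472*s^2 + 3456*s*t - 1024*s - 2048*t, s^4*t - 8*s^4 - 40*s^3*t + 80*s^3 + 240*s^2*t - 192*s^2 - 448*s*t + 128*s + 256*t, s + t^2 + 2*t}; counting standard monomials gives mu = 9. Corank 1: A-series; mu = 9 gives A_9.

A_9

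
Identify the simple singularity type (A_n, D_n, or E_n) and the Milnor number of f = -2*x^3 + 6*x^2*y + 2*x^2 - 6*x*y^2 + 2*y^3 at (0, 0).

Type A2, Milnor number mu = 2.

The Hessian of f at 0 has rank 1. Corank 1: A-series; mu = 2 gives A_2.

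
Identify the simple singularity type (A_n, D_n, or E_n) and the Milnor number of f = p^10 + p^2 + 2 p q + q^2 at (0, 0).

Type A_9, Milnor number mu = 9.

The Hessian of f at 0 is [[2, 2], [2, 2]] with rank 1, so corank 1. A Groebner basis of the Jacobian ideal J(f) in C{p,q} is {q^9, p + q}; counting standard monomials gives mu = 9. Corank 1: A-series; mu = 9 gives A_9.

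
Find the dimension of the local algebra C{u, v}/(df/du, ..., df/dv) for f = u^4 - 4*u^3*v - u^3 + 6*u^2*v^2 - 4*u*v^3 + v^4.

6

The Hessian of f at 0 is [[0, 0], [0, 0]] with rank 0, so corank 2. A Groebner basis of the Jacobian ideal J(f) in C{u,v} is {v^4, u*v^2 - v^3/3, u^2}; counting standard monomials gives mu = 6. Corank 2; j^3 = -u^3 is a perfect cube, so E-series; the 4-jet and mu = 6 give E_6.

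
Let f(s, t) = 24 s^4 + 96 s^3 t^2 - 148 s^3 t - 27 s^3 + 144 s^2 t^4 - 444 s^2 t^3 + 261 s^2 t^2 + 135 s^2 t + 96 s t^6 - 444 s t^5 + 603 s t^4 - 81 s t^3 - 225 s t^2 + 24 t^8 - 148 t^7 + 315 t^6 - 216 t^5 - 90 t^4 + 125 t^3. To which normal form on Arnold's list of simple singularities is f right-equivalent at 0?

E7

The Hessian of f at 0 is [[0, 0], [0, 0]] with rank 0, so corank 2. A Groebner basis of the Jacobian ideal J(f) in C{s,t} is {-19683*s^2/20327 + 65610*s*t/20327 + t^4 + 27*t^3/20327 - 54675*t^2/20327, s^3 + 166590*s^2/20327 - 555300*s*t/20327 - 94335*t^3/20327 + 462750*t^2/20327, s^2*t + 66663*s^2/20327 - 222210*s*t/20327 - 169666*t^3/60981 + 185175*t^2/20327, 20007*s^2/20327 + s*t^2 - 66690*s*t/20327 - 305152*t^3/182943 + 55575*t^2/20327}; counting standard monomials gives mu = 7. Corank 2; j^3 = -(3*s - 5*t)^3 is a perfect cube, so E-series; the 4-jet and mu = 7 give E_7.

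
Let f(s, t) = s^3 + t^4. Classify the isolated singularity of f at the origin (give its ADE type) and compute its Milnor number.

Type E6, Milnor number mu = 6.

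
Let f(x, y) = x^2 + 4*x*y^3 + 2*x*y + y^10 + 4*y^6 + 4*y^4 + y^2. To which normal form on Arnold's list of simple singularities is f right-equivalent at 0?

A9

The Hessian of f at 0 has rank 1. Corank 1: A-series; mu = 9 gives A_9.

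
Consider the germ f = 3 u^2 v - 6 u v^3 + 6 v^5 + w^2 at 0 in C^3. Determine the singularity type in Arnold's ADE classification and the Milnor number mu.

Type D_6, Milnor number mu = 6.

The Hessian of f at 0 is [[0, 0, 0], [0, 0, 0], [0, 0, 2]] with rank 1, so corank 2. A Groebner basis of the Jacobian ideal J(f) in C{u,v,w} is {u^3, u^2*v, u^2/4 + u*v^2, -u*v + v^3, w}; counting standard monomials gives mu = 6. Corank 2; j^3 = 3*u^2*v has shape L^2 M (L != M), so D-series; mu = 6 gives D_6.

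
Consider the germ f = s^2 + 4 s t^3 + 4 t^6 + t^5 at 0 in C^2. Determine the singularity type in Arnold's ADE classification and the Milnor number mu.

Type A4, Milnor number mu = 4.

The Hessian of f at 0 has rank 1. Corank 1: A-series; mu = 4 gives A_4.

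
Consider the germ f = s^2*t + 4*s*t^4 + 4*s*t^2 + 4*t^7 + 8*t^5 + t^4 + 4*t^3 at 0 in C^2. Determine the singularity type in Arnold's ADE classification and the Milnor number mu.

Type D_5, Milnor number mu = 5.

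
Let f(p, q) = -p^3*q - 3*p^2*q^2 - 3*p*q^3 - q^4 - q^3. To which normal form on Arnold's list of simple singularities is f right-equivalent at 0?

E7

The Hessian of f at 0 has rank 0. Corank 2; j^3 = -q^3 is a perfect cube, so E-series; the 4-jet and mu = 7 give E_7.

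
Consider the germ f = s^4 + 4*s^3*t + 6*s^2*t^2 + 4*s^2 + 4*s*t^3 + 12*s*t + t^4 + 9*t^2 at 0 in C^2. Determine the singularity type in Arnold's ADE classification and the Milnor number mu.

Type A_{3}, Milnor number mu = 3.

The Hessian of f at 0 has rank 1. Corank 1: A-series; mu = 3 gives A_3.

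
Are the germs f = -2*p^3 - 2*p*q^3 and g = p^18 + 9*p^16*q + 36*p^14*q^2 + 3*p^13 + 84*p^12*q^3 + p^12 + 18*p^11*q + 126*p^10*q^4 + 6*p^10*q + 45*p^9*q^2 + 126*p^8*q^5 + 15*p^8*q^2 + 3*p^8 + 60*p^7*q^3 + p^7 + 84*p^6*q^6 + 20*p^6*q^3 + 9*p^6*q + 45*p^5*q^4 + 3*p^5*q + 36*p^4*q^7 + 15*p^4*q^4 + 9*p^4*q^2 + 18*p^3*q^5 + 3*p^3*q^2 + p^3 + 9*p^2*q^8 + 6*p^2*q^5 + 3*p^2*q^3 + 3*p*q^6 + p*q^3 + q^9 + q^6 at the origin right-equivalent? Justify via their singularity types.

Yes.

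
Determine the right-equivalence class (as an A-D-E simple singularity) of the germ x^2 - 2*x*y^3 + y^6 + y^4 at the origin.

The Hessian of f at 0 has rank 1. Corank 1: A-series; mu = 3 gives A_3.

A_3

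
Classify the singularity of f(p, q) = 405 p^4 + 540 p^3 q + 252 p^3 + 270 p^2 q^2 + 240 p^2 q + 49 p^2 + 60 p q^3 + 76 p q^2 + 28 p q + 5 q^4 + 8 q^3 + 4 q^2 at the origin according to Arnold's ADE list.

A_{3}

The Hessian of f at 0 has rank 1. Corank 1: A-series; mu = 3 gives A_3.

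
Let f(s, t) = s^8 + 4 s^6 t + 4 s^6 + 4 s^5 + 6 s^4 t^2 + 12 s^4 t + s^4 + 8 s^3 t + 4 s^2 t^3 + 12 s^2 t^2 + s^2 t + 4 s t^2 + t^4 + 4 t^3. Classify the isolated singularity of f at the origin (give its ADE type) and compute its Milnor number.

Type D_{5}, Milnor number mu = 5.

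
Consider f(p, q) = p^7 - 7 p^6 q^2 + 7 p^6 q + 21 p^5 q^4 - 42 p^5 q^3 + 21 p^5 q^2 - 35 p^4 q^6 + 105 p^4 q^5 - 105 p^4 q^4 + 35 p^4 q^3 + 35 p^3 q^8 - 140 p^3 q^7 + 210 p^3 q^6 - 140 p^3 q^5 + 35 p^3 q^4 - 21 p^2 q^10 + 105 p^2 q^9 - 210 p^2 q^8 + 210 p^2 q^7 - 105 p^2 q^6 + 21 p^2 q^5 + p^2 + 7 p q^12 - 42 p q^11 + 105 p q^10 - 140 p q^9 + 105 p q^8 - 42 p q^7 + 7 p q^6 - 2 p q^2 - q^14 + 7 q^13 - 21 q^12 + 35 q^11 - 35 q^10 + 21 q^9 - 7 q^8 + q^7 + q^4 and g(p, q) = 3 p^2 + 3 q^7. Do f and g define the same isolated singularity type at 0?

Yes.

The Hessian of f at 0 has rank 1. Corank 1: A-series; mu = 6 gives A_6. The Hessian of g at 0 has rank 1. Corank 1: A-series; mu = 6 gives A_6. Both have type A_6, hence right-equivalent.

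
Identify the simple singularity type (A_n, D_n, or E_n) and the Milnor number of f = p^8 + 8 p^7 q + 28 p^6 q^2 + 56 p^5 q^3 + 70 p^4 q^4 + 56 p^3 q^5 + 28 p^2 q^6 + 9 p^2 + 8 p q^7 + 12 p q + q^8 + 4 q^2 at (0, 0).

Type A7, Milnor number mu = 7.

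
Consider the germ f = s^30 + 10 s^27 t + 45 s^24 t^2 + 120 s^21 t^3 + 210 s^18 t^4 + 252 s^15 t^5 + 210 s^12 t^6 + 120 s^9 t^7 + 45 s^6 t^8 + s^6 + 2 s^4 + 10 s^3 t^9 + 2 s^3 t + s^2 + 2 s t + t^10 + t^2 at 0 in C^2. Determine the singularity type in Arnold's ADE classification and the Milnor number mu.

Type A_9, Milnor number mu = 9.

The Hessian of f at 0 has rank 1. Corank 1: A-series; mu = 9 gives A_9.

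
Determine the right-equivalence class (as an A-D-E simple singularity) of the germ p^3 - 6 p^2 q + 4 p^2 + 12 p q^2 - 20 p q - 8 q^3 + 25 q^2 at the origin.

A_2

The Hessian of f at 0 has rank 1. Corank 1: A-series; mu = 2 gives A_2.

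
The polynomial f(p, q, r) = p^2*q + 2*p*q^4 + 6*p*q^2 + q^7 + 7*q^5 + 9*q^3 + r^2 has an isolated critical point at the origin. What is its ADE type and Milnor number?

Type D6, Milnor number mu = 6.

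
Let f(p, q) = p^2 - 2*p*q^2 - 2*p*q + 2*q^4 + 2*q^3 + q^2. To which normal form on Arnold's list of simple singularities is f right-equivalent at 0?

A3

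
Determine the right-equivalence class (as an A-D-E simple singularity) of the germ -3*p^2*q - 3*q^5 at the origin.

D_{6}

The Hessian of f at 0 has rank 0. Corank 2; j^3 = -3*p^2*q has shape L^2 M (L != M), so D-series; mu = 6 gives D_6.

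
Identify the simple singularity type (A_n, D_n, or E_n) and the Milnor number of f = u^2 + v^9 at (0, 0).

Type A_8, Milnor number mu = 8.

The Hessian of f at 0 is [[2, 0], [0, 0]] with rank 1, so corank 1. A Groebner basis of the Jacobian ideal J(f) in C{u,v} is {v^8, u}; counting standard monomials gives mu = 8. Corank 1: A-series; mu = 8 gives A_8.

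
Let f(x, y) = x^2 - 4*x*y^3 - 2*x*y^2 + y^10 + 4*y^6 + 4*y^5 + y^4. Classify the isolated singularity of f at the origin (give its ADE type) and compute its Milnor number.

The Hessian of f at 0 has rank 1. Corank 1: A-series; mu = 9 gives A_9.

Type A_9, Milnor number mu = 9.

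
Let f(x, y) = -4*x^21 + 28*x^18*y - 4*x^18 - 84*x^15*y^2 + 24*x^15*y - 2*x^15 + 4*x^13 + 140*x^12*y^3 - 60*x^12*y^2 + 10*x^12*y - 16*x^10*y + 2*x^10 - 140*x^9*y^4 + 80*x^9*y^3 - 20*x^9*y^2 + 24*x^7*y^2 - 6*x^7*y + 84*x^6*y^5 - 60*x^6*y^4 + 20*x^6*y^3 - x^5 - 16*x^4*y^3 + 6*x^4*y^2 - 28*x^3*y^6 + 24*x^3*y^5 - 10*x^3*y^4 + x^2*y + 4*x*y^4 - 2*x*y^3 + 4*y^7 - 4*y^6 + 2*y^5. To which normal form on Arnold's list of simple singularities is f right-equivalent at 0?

D_{6}

The Hessian of f at 0 is [[0, 0], [0, 0]] with rank 0, so corank 2. A Groebner basis of the Jacobian ideal J(f) in C{x,y} is {x^3, x^2*y, x^2/4 + x*y^2, x^2/2 - x*y + y^3}; counting standard monomials gives mu = 6. Corank 2; j^3 = x^2*y has shape L^2 M (L != M), so D-series; mu = 6 gives D_6.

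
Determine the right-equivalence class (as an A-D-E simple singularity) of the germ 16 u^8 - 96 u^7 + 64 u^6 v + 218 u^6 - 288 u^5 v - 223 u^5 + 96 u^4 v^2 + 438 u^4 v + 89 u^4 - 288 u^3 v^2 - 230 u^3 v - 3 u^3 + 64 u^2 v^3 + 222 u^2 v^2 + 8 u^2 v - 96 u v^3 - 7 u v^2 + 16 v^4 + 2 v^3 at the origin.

D_{5}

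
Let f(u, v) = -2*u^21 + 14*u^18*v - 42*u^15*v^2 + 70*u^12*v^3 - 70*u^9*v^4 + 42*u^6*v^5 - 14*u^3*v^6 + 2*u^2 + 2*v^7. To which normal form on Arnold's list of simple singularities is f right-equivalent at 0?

The Hessian of f at 0 has rank 1. Corank 1: A-series; mu = 6 gives A_6.

A_{6}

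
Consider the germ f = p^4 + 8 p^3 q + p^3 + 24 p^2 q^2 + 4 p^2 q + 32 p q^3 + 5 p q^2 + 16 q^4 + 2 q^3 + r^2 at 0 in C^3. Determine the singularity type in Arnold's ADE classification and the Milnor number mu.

Type D5, Milnor number mu = 5.

The Hessian of f at 0 has rank 1. Corank 2; j^3 = (p + q)^2*(p + 2*q) has shape L^2 M (L != M), so D-series; mu = 5 gives D_5.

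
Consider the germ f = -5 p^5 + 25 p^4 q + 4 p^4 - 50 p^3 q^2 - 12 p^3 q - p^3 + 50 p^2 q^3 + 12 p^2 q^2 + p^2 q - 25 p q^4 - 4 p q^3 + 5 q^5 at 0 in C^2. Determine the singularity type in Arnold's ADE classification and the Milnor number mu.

The Hessian of f at 0 has rank 0. Corank 2; j^3 = -p^2*(p - q) has shape L^2 M (L != M), so D-series; mu = 6 gives D_6.

Type D6, Milnor number mu = 6.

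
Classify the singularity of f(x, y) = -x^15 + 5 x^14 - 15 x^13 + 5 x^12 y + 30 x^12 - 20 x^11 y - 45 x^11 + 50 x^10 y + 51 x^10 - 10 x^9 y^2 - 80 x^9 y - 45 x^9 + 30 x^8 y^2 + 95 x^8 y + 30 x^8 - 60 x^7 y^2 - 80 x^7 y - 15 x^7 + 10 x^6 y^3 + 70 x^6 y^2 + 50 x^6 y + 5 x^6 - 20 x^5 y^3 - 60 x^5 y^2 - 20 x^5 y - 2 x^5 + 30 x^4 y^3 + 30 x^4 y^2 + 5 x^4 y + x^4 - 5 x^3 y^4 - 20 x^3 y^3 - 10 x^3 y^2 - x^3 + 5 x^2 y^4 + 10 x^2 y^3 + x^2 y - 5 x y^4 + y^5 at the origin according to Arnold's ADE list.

The Hessian of f at 0 has rank 0. Corank 2; j^3 = -x^2*(x - y) has shape L^2 M (L != M), so D-series; mu = 6 gives D_6.

D_6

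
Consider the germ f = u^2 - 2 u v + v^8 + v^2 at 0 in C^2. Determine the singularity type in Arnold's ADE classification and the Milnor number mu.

Type A_{7}, Milnor number mu = 7.

The Hessian of f at 0 has rank 1. Corank 1: A-series; mu = 7 gives A_7.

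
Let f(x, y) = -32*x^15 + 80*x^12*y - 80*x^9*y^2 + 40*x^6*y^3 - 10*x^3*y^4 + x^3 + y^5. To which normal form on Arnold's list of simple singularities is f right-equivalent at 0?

E8

The Hessian of f at 0 has rank 0. Corank 2; j^3 = x^3 is a perfect cube, so E-series; the 5-jet and mu = 8 give E_8.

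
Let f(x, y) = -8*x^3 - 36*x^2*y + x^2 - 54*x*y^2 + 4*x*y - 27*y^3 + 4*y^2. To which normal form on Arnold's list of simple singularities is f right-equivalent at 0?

The Hessian of f at 0 has rank 1. Corank 1: A-series; mu = 2 gives A_2.

A2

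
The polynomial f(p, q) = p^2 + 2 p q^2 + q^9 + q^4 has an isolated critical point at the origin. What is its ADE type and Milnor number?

The Hessian of f at 0 is [[2, 0], [0, 0]] with rank 1, so corank 1. A Groebner basis of the Jacobian ideal J(f) in C{p,q} is {p^4, p + q^2}; counting standard monomials gives mu = 8. Corank 1: A-series; mu = 8 gives A_8.

Type A_{8}, Milnor number mu = 8.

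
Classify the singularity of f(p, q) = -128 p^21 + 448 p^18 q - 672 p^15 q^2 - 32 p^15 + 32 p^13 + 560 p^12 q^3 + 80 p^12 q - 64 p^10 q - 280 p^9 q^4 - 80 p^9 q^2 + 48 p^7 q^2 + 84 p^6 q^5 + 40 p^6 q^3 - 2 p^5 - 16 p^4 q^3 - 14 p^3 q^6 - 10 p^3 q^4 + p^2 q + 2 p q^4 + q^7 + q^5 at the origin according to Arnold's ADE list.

The Hessian of f at 0 is [[0, 0], [0, 0]] with rank 0, so corank 2. A Groebner basis of the Jacobian ideal J(f) in C{p,q} is {p*q + q^4, p*q^2, p^2 - 5*p*q}; counting standard monomials gives mu = 6. Corank 2; j^3 = p^2*q has shape L^2 M (L != M), so D-series; mu = 6 gives D_6.

D6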